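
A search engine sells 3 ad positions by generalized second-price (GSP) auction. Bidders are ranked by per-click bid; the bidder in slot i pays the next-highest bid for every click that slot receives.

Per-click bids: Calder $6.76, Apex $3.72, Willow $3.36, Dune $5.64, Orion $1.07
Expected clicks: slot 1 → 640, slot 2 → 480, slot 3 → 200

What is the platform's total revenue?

Total revenue: $6067.20

Ranked by bid: $6.76 (Calder) > $5.64 (Dune) > $3.72 (Apex) > $3.36 (Willow) > …
Slot 1: Calder pays $5.64 × 640 = $3609.60
Slot 2: Dune pays $3.72 × 480 = $1785.60
Slot 3: Apex pays $3.36 × 200 = $672.00
Total = $6067.20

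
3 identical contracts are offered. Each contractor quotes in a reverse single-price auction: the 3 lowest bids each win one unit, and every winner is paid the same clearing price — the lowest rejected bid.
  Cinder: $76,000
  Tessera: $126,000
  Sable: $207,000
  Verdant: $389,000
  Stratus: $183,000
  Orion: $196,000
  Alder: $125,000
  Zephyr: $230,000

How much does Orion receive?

Ordering the bids: 76,000 (Cinder), 125,000 (Alder), 126,000 (Tessera), 183,000 (Stratus), 196,000 (Orion), …
The 3 lowest are Cinder, Alder, Tessera.
Clearing price = lowest rejected bid = $183,000.
Orion does not win → is paid $0.

Orion is paid $0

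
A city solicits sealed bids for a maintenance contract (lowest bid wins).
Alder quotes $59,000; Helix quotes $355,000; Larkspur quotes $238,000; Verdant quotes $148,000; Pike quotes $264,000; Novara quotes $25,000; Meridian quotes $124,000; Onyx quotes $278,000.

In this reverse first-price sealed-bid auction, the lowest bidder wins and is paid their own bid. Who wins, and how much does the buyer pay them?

Bids in order: 25,000 (Novara) < 59,000 (Alder) < 124,000 (Meridian) < 148,000 (Verdant) < 238,000 (Larkspur) < 264,000 (Pike) < …
First-price: Novara is paid what they bid, $25,000.

Novara is paid $25,000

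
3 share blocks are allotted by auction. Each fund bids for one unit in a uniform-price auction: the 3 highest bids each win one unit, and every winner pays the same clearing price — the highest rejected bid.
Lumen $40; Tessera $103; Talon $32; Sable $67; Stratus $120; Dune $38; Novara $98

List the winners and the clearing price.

Sorting: 120 (Stratus), 103 (Tessera), 98 (Novara), 67 (Sable), 40 (Lumen), …
The 3 highest are Stratus, Tessera, Novara.
Highest unsuccessful bid: $67 → clearing price.

Stratus, Tessera, Novara; each pays $67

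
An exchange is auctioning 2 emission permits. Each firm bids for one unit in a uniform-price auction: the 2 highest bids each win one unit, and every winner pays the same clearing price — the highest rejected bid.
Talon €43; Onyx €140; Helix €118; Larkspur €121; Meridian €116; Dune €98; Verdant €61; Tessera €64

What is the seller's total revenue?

Total revenue: €236

Sorting: 140 (Onyx), 121 (Larkspur), 118 (Helix), 116 (Meridian), …
Top 2: Onyx, Larkspur.
Clearing price = highest rejected bid = €118.
Total revenue = 2 × €118 = €236.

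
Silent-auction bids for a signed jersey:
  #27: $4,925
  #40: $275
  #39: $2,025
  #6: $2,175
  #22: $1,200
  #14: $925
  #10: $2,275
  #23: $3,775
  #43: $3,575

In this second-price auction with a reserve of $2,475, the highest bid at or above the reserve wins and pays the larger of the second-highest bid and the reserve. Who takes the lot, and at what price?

Bids ranked: 4,925 (#27) > 3,775 (#23) > 3,575 (#43) > 2,275 (#10) > 2,175 (#6) > 2,025 (#39) > …
Highest eligible bid: #27 at $4,925.
max(second-highest $3,775, reserve $2,475) = $3,775; the reserve does not bind.

#27 pays $3,775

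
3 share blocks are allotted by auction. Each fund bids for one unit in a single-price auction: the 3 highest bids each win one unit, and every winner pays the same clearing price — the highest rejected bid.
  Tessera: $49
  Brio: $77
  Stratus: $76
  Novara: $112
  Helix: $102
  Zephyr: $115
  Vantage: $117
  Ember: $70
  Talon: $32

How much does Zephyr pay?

Zephyr pays $102

Bids ranked high→low: 117 (Vantage), 115 (Zephyr), 112 (Novara), 102 (Helix), 77 (Brio), …
Top 3: Vantage, Zephyr, Novara.
First losing bid is Helix's $102, which sets the uniform price.
Zephyr wins → pays $102.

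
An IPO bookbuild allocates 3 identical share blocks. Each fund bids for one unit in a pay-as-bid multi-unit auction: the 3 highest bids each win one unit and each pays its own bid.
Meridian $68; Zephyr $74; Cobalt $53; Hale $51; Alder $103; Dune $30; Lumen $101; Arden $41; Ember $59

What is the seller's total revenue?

Ordering the bids: 103 (Alder), 101 (Lumen), 74 (Zephyr), 68 (Meridian), 59 (Ember), …
The 3 highest are Alder, Lumen, Zephyr.
Total revenue = 103 + 101 + 74 = $278.

Total revenue: $278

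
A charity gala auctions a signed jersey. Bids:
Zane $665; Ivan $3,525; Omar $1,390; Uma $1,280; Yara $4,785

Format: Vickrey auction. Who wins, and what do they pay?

Yara pays $3,525

Bids ranked: 4,785 (Yara) > 3,525 (Ivan) > 1,390 (Omar) > 1,280 (Uma) > 665 (Zane)
Yara is highest; pays the second-highest bid, $3,525.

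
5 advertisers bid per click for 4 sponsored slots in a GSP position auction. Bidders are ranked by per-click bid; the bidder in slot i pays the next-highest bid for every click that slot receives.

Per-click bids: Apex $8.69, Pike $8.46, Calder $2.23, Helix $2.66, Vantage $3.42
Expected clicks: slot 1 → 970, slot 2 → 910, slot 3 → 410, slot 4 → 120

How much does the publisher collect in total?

Ranked by bid: $8.69 (Apex) > $8.46 (Pike) > $3.42 (Vantage) > $2.66 (Helix) > $2.23 (Calder)
Slot 1: Apex pays $8.46 × 970 = $8206.20
Slot 2: Pike pays $3.42 × 910 = $3112.20
Slot 3: Vantage pays $2.66 × 410 = $1090.60
Slot 4: Helix pays $2.23 × 120 = $267.60
Total = $12676.60

Total revenue: $12676.60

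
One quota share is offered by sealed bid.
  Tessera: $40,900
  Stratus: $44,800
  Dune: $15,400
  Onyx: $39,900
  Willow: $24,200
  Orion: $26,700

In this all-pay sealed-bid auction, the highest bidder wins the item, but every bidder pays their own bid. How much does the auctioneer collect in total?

Total revenue: $191,900

All-pay sealed-bid auction: the highest bidder wins the item, but every bidder pays their own bid.
Bids ranked: 44,800 (Stratus) > 40,900 (Tessera) > 39,900 (Onyx) > 26,700 (Orion) > 24,200 (Willow) > 15,400 (Dune)
Every bidder forfeits their bid regardless of winning.
Revenue = 40,900 + 44,800 + 15,400 + 39,900 + 24,200 + 26,700 = $191,900.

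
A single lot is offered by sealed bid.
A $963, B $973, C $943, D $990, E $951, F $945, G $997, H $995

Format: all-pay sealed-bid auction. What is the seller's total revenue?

Sorting bids: 997 (G) > 995 (H) > 990 (D) > 973 (B) > 963 (A) > 951 (E) > …
Every bidder forfeits their bid regardless of winning.
Revenue = 963 + 973 + 943 + 990 + 951 + 945 + 997 + 995 = $7,757.

Total revenue: $7,757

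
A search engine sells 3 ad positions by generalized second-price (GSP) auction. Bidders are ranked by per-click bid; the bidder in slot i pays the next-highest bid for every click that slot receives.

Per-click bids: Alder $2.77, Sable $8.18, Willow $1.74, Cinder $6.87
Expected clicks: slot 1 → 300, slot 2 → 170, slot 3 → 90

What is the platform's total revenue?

Total revenue: $2688.50

Per-click bids in order: $8.18 (Sable) > $6.87 (Cinder) > $2.77 (Alder) > $1.74 (Willow)
Slot 1: Sable pays $6.87 × 300 = $2061.00
Slot 2: Cinder pays $2.77 × 170 = $470.90
Slot 3: Alder pays $1.74 × 90 = $156.60
Total = $2688.50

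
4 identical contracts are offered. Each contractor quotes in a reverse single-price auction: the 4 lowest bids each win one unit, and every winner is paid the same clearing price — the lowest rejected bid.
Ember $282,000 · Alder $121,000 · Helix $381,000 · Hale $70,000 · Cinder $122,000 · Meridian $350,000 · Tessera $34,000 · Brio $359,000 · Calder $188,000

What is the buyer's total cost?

Total cost: $752,000

Sorting: 34,000 (Tessera), 70,000 (Hale), 121,000 (Alder), 122,000 (Cinder), 188,000 (Calder), 282,000 (Ember), …
Winners (4 units): Tessera, Hale, Alder, Cinder.
Clearing price = lowest rejected bid = $188,000.
Total cost = 4 × $188,000 = $752,000.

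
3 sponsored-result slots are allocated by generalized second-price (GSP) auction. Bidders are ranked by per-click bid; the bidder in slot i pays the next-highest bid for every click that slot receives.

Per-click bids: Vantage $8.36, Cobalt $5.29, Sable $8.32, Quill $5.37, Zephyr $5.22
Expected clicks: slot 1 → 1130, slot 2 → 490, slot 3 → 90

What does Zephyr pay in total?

Zephyr pays $0.00

Sorting advertisers: $8.36 (Vantage) > $8.32 (Sable) > $5.37 (Quill) > $5.29 (Cobalt) > …
Zephyr ranks below slot 3 → no slot, pays nothing.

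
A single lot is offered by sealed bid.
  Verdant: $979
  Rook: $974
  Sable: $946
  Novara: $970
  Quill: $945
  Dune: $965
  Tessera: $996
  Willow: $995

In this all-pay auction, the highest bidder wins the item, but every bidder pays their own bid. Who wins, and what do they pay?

Tessera pays $996

Sorting bids: 996 (Tessera) > 995 (Willow) > 979 (Verdant) > 974 (Rook) > 970 (Novara) > 965 (Dune) > …
Tessera is highest and takes the item; every bidder forfeits their bid.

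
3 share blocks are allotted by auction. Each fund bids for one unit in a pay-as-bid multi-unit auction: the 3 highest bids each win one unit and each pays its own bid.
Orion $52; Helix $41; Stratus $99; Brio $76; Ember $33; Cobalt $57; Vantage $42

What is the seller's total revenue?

Total revenue: $232

Sorting: 99 (Stratus), 76 (Brio), 57 (Cobalt), 52 (Orion), 42 (Vantage), …
Top 3: Stratus, Brio, Cobalt.
Total revenue = 99 + 76 + 57 = $232.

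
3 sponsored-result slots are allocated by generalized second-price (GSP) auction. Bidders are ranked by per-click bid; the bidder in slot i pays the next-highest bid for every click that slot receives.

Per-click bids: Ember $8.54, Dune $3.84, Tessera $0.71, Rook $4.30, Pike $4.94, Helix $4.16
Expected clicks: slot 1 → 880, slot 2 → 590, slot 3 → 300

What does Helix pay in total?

Sorting advertisers: $8.54 (Ember) > $4.94 (Pike) > $4.30 (Rook) > $4.16 (Helix) > …
Helix ranks below slot 3 → no slot, pays nothing.

Helix pays $0.00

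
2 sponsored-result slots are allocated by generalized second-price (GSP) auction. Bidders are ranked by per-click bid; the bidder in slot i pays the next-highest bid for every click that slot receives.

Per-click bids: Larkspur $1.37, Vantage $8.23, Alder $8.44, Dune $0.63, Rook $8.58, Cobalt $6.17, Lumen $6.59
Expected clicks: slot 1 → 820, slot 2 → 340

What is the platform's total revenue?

Total revenue: $9719.00

Ranked by bid: $8.58 (Rook) > $8.44 (Alder) > $8.23 (Vantage) > …
Slot 1: Rook pays $8.44 × 820 = $6920.80
Slot 2: Alder pays $8.23 × 340 = $2798.20
Total = $9719.00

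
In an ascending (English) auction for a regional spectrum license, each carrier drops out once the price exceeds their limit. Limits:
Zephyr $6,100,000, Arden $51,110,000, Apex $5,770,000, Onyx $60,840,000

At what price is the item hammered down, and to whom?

Onyx wins at $51,110,000

Rule: the price rises until one bidder remains; the winner pays the price at which the last rival dropped out.
Limits in order: 60,840,000 (Onyx) > 51,110,000 (Arden) > 6,100,000 (Zephyr) > 5,770,000 (Apex)
Bidding ends when Arden exits at $51,110,000; Onyx takes it.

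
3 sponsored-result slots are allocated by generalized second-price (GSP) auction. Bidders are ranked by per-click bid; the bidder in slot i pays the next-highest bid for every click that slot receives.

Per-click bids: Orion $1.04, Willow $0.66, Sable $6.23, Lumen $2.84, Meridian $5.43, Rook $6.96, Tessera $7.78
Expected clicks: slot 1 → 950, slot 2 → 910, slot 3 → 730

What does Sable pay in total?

Sable pays $3963.90

Ranked by bid: $7.78 (Tessera) > $6.96 (Rook) > $6.23 (Sable) > $5.43 (Meridian) > …
Sable holds slot 3 → pays next bid $5.43 × 730 clicks = $3963.90.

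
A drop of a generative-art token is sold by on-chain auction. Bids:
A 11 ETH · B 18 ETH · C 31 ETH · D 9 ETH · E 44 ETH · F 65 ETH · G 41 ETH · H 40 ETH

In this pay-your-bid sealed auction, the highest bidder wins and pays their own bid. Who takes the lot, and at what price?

Sorting bids: 65 (F) > 44 (E) > 41 (G) > 40 (H) > 31 (C) > 18 (B) > …
F is highest → pays own bid, 65 ETH.

F pays 65 ETH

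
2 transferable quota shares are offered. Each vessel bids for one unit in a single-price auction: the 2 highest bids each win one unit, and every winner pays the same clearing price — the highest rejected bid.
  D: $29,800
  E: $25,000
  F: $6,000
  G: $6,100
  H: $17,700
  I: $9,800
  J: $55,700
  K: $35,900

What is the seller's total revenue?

Bids ranked high→low: 55,700 (J), 35,900 (K), 29,800 (D), 25,000 (E), …
The 2 highest are J, K.
First losing bid is D's $29,800, which sets the uniform price.
Total revenue = 2 × $29,800 = $59,600.

Total revenue: $59,600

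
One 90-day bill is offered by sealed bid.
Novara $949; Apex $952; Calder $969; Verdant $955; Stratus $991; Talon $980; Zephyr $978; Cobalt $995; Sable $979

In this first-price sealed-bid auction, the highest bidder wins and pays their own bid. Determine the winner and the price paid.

Bids in order: 995 (Cobalt) > 991 (Stratus) > 980 (Talon) > 979 (Sable) > 978 (Zephyr) > 969 (Calder) > …
Cobalt is highest → pays own bid, $995.

Cobalt pays $995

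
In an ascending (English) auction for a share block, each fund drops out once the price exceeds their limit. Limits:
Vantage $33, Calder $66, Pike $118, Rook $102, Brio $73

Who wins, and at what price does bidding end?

Rule: the price rises until one bidder remains; the winner pays the price at which the last rival dropped out.
Limits ranked: 118 (Pike) > 102 (Rook) > 73 (Brio) > 66 (Calder) > 33 (Vantage)
Once the price passes $102, only Pike is left; the hammer falls at Rook's limit of $102.

Pike wins at $102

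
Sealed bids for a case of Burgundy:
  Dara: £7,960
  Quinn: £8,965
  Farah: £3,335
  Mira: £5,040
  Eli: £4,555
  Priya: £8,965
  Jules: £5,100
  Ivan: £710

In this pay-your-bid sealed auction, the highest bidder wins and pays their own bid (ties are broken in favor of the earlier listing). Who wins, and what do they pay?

Quinn pays £8,965

Pay-your-bid sealed auction: the highest bidder wins and pays their own bid.
Sorting bids: 8,965 (Quinn) > 8,965 (Priya) > 7,960 (Dara) > 5,100 (Jules) > 5,040 (Mira) > 4,555 (Eli) > …
Quinn and Priya tie at £8,965; tie-break gives it to Quinn.
Quinn has the highest bid and pays exactly that: £8,965.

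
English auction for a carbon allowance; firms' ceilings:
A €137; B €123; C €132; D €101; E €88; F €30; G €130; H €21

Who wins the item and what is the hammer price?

A wins at €132

Limits in order: 137 (A) > 132 (C) > 130 (G) > 123 (B) > 101 (D) > 88 (E) > …
C is the last rival to drop out, at €132; A remains and wins at that price.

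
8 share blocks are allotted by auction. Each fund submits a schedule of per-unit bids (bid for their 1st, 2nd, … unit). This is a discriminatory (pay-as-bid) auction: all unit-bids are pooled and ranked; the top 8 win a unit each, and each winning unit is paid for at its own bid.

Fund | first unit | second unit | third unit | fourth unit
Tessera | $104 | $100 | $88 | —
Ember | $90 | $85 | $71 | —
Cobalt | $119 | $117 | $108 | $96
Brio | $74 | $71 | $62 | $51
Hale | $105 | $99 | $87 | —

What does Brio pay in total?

Pooled unit-bids ranked (top 8): 119 (Cobalt-1), 117 (Cobalt-2), 108 (Cobalt-3), 105 (Hale-1), 104 (Tessera-1), 100 (Tessera-2), 99 (Hale-2), 96 (Cobalt-4)
Next rejected bid: $90 (not a price — pay-as-bid).
Brio wins no units.

Brio pays $0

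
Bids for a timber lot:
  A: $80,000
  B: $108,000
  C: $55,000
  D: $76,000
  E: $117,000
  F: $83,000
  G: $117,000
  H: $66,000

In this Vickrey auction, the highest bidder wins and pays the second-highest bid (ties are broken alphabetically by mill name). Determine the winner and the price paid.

E pays $117,000

Bids in order: 117,000 (E) > 117,000 (G) > 108,000 (B) > 83,000 (F) > 80,000 (A) > 76,000 (D) > …
E and G tie at $117,000; tie-break gives it to E.
E wins with the highest bid; price is set by the runner-up at $117,000.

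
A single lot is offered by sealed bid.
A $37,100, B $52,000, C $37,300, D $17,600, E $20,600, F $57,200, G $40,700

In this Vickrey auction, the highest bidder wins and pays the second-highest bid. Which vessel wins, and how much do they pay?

F pays $52,000

Bids in order: 57,200 (F) > 52,000 (B) > 40,700 (G) > 37,300 (C) > 37,100 (A) > 20,600 (E) > …
Second-price: F pays B's bid of $52,000.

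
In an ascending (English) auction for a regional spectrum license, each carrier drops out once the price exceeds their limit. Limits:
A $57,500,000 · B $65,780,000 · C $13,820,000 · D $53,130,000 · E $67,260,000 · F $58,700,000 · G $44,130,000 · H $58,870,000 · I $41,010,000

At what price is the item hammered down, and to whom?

E wins at $65,780,000

Rule: the price rises until one bidder remains; the winner pays the price at which the last rival dropped out.
Limits ranked: 67,260,000 (E) > 65,780,000 (B) > 58,870,000 (H) > 58,700,000 (F) > 57,500,000 (A) > 53,130,000 (D) > …
B is the last rival to drop out, at $65,780,000; E remains and wins at that price.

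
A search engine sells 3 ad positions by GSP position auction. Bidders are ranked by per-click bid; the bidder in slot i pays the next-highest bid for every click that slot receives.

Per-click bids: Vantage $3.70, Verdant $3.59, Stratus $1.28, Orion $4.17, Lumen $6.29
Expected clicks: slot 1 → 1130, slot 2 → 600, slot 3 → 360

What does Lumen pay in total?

Sorting advertisers: $6.29 (Lumen) > $4.17 (Orion) > $3.70 (Vantage) > $3.59 (Verdant) > …
Lumen holds slot 1 → pays next bid $4.17 × 1130 clicks = $4712.10.

Lumen pays $4712.10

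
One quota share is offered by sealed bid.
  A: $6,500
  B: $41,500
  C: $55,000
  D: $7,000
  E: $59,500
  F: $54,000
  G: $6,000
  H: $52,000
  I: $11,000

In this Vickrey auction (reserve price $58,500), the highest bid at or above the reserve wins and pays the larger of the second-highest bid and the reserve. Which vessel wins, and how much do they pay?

Vickrey auction (reserve price $58,500): the highest bid at or above the reserve wins and pays the larger of the second-highest bid and the reserve.
Bids in order: 59,500 (E) > 55,000 (C) > 54,000 (F) > 52,000 (H) > 41,500 (B) > 11,000 (I) > …
E has the top bid at or above the reserve ($59,500).
max(second-highest $55,000, reserve $58,500) = $58,500.

E pays $58,500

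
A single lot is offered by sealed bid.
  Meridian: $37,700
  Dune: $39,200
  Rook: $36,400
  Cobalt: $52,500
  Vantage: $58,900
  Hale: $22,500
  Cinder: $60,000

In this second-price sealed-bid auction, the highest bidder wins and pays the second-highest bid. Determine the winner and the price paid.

Cinder pays $58,900

Bids in order: 60,000 (Cinder) > 58,900 (Vantage) > 52,500 (Cobalt) > 39,200 (Dune) > 37,700 (Meridian) > 36,400 (Rook) > …
Second-price: Cinder pays Vantage's bid of $58,900.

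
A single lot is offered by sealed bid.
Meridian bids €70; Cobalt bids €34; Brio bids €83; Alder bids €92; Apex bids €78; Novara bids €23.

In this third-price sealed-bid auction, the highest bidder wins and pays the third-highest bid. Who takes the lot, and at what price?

Sorting bids: 92 (Alder) > 83 (Brio) > 78 (Apex) > 70 (Meridian) > 34 (Cobalt) > 23 (Novara)
Alder is highest; pays the third-highest bid, €78.

Alder pays €78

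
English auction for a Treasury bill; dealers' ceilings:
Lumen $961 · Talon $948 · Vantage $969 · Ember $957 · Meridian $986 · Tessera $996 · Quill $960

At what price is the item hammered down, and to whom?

Tessera wins at $986

Ascending (English) auction: the price rises until one bidder remains; the winner pays the price at which the last rival dropped out.
Limits ranked: 996 (Tessera) > 986 (Meridian) > 969 (Vantage) > 961 (Lumen) > 960 (Quill) > 957 (Ember) > …
Once the price passes $986, only Tessera is left; the hammer falls at Meridian's limit of $986.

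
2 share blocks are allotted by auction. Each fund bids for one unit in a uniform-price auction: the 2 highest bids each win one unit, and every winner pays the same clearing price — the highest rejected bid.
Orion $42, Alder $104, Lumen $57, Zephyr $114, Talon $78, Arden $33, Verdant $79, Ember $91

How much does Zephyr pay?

Bids ranked high→low: 114 (Zephyr), 104 (Alder), 91 (Ember), 79 (Verdant), …
Top 2: Zephyr, Alder.
First losing bid is Ember's $91, which sets the uniform price.
Zephyr wins → pays $91.

Zephyr pays $91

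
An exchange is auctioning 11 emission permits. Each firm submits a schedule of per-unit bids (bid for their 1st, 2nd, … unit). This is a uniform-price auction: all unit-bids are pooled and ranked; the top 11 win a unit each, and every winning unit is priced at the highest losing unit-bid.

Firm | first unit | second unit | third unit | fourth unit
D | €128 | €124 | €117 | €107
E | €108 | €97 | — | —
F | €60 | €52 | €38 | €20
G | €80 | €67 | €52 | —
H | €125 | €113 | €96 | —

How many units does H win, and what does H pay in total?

H: 3 units, pays €180

All unit-bids, highest first — top 11: 128 (D-1), 125 (H-1), 124 (D-2), 117 (D-3), 113 (H-2), 108 (E-1), 107 (D-4), 97 (E-2), 96 (H-3), 80 (G-1), 67 (G-2)
First bid not allocated: €60.
H wins 3 unit(s) at €60 each.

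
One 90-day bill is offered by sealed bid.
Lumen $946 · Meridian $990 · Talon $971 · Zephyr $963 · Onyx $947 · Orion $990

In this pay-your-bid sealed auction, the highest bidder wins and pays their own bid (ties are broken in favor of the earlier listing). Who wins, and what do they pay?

Meridian pays $990

Bids ranked: 990 (Meridian) > 990 (Orion) > 971 (Talon) > 963 (Zephyr) > 947 (Onyx) > 946 (Lumen)
Meridian and Orion tie at $990; tie-break gives it to Meridian.
First-price: Meridian pays what they bid, $990.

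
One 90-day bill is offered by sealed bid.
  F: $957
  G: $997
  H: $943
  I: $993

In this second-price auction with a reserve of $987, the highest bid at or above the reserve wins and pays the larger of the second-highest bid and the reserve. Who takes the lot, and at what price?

G pays $993

Bids in order: 997 (G) > 993 (I) > 957 (F) > 943 (H)
G has the top bid at or above the reserve ($997).
max(second-highest $993, reserve $987) = $993; the reserve does not bind.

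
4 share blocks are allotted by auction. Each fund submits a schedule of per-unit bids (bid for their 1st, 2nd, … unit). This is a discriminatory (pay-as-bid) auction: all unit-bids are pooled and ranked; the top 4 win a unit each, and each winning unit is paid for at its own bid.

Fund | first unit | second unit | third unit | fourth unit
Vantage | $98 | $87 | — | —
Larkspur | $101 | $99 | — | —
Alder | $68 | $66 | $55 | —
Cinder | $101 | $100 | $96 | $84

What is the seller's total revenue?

All unit-bids, highest first — top 4: 101 (Larkspur-1), 101 (Cinder-1), 100 (Cinder-2), 99 (Larkspur-2)
Next rejected bid: $98 (not a price — pay-as-bid).
Each winning unit pays its own bid.
Revenue = 101 + 101 + 100 + 99 = $401.

Total revenue: $401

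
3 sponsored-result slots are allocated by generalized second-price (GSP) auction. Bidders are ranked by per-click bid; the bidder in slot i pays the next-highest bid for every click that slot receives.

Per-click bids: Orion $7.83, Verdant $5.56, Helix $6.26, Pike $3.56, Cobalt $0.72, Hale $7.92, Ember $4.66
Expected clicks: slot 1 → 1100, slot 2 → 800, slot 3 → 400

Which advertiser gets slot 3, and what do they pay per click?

Ranked by bid: $7.92 (Hale) > $7.83 (Orion) > $6.26 (Helix) > $5.56 (Verdant) > …
Slot 3 goes to the third-ranked bidder, Helix, who pays the next bid down: $5.56/click.

Helix; $5.56 per click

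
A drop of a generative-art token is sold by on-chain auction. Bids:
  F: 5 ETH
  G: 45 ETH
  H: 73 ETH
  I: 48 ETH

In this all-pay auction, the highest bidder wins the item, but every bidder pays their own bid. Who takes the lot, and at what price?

Rule: the highest bidder wins the item, but every bidder pays their own bid.
Bids in order: 73 (H) > 48 (I) > 45 (G) > 5 (F)
H is highest and takes the item; every bidder forfeits their bid.

H pays 73 ETH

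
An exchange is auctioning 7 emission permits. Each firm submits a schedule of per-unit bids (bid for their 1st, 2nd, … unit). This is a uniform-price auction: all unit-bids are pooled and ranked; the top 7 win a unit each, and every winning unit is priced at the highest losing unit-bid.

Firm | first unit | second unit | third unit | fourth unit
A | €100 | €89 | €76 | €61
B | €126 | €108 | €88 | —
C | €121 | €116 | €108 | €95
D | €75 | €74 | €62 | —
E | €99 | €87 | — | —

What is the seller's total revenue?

Merging the schedules and taking the best 7: 126 (B-1), 121 (C-1), 116 (C-2), 108 (B-2), 108 (C-3), 100 (A-1), 99 (E-1)
Highest rejected unit-bid = €95.
Allocation: A 1, B 2, C 3, E 1. Every unit priced at €95.
Revenue = 7 × 95 = €665.

Total revenue: €665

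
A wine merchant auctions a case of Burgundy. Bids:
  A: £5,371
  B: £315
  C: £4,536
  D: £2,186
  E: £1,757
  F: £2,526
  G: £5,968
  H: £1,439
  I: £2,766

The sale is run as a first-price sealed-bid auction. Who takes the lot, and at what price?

G pays £5,968

Bids ranked: 5,968 (G) > 5,371 (A) > 4,536 (C) > 2,766 (I) > 2,526 (F) > 2,186 (D) > …
G is highest → pays own bid, £5,968.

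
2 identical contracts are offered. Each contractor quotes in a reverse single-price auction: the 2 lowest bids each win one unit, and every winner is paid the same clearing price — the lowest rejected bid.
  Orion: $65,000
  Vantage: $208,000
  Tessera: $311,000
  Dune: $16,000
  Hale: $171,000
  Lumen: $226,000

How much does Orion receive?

Orion is paid $171,000

Bids ranked low→high: 16,000 (Dune), 65,000 (Orion), 171,000 (Hale), 208,000 (Vantage), …
The 2 lowest are Dune, Orion.
First losing bid is Hale's $171,000, which sets the uniform price.
Orion wins → is paid $171,000.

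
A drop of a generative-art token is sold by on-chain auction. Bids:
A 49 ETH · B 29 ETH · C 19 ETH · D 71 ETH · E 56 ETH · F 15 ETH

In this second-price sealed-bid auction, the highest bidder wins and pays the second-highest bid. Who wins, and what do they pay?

D pays 56 ETH

Sorting bids: 71 (D) > 56 (E) > 49 (A) > 29 (B) > 19 (C) > 15 (F)
D is highest; pays the second-highest bid, 56 ETH.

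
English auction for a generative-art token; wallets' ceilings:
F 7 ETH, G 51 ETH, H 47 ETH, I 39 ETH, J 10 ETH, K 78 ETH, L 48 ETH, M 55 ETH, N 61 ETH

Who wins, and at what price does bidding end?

Limits ranked: 78 (K) > 61 (N) > 55 (M) > 51 (G) > 48 (L) > 47 (H) > …
Once the price passes 61 ETH, only K is left; the hammer falls at N's limit of 61 ETH.

K wins at 61 ETH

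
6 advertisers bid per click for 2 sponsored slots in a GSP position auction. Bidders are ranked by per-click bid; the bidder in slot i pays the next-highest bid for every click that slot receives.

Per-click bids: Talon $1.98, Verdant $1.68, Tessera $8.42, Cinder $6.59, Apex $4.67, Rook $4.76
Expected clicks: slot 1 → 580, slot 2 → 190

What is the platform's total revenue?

Total revenue: $4726.60

Sorting advertisers: $8.42 (Tessera) > $6.59 (Cinder) > $4.76 (Rook) > …
Slot 1: Tessera pays $6.59 × 580 = $3822.20
Slot 2: Cinder pays $4.76 × 190 = $904.40
Total = $4726.60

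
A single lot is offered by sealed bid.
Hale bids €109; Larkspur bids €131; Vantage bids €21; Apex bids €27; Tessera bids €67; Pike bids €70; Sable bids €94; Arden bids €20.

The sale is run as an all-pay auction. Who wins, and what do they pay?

Bids ranked: 131 (Larkspur) > 109 (Hale) > 94 (Sable) > 70 (Pike) > 67 (Tessera) > 27 (Apex) > …
Larkspur is highest and takes the item; every bidder forfeits their bid.

Larkspur pays €131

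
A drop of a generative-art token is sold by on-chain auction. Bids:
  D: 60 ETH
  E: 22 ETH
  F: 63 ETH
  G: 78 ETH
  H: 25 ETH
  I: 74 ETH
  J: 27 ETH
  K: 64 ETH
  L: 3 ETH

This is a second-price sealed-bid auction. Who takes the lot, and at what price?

Second-price sealed-bid auction: the highest bidder wins and pays the second-highest bid.
Bids in order: 78 (G) > 74 (I) > 64 (K) > 63 (F) > 60 (D) > 27 (J) > …
Second-price: G pays I's bid of 74 ETH.

G pays 74 ETH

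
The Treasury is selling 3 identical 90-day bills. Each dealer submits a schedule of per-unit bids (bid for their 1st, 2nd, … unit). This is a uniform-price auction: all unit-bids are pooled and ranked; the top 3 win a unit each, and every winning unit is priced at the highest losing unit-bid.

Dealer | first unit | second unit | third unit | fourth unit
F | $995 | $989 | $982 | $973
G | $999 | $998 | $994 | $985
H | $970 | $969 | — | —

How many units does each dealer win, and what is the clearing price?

Pooled unit-bids ranked (top 3): 999 (G-1), 998 (G-2), 995 (F-1)
The (k+1)-th unit-bid is $994.
Allocation: F 1, G 2.

F 1, G 2; clearing price $994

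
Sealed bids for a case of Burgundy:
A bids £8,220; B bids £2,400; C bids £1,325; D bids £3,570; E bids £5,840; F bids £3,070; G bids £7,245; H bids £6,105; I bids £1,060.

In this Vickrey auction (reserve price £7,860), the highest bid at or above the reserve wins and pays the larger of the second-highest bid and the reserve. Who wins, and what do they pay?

A pays £7,860

Vickrey auction (reserve price £7,860): the highest bid at or above the reserve wins and pays the larger of the second-highest bid and the reserve.
Sorting bids: 8,220 (A) > 7,245 (G) > 6,105 (H) > 5,840 (E) > 3,570 (D) > 3,070 (F) > …
Highest eligible bid: A at £8,220.
max(second-highest £7,245, reserve £7,860) = £7,860.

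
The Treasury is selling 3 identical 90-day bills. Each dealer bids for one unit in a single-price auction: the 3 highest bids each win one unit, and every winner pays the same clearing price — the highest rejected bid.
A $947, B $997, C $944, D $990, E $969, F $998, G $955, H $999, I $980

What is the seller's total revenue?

Sorting: 999 (H), 998 (F), 997 (B), 990 (D), 980 (I), …
Top 3: H, F, B.
First losing bid is D's $990, which sets the uniform price.
Total revenue = 3 × $990 = $2,970.

Total revenue: $2,970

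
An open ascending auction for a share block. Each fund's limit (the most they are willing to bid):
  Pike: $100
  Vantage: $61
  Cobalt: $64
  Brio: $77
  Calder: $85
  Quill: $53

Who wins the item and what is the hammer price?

Pike wins at $85

Rule: the price rises until one bidder remains; the winner pays the price at which the last rival dropped out.
Limits ranked: 100 (Pike) > 85 (Calder) > 77 (Brio) > 64 (Cobalt) > 61 (Vantage) > 53 (Quill)
Calder is the last rival to drop out, at $85; Pike remains and wins at that price.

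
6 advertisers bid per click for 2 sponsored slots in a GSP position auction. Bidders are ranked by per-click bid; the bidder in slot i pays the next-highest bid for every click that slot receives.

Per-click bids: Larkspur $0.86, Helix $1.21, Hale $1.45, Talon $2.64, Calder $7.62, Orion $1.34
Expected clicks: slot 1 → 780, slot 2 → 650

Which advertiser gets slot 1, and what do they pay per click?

Sorting advertisers: $7.62 (Calder) > $2.64 (Talon) > $1.45 (Hale) > …
Slot 1 goes to the first-ranked bidder, Calder, who pays the next bid down: $2.64/click.

Calder; $2.64 per click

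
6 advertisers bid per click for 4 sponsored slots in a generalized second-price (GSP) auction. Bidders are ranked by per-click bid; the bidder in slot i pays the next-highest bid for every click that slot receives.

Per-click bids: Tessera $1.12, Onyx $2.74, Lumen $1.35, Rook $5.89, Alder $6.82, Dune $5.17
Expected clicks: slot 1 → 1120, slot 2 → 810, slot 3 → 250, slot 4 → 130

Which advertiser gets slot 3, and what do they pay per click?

Dune; $2.74 per click

Per-click bids in order: $6.82 (Alder) > $5.89 (Rook) > $5.17 (Dune) > $2.74 (Onyx) > $1.35 (Lumen) > …
Slot 3 goes to the third-ranked bidder, Dune, who pays the next bid down: $2.74/click.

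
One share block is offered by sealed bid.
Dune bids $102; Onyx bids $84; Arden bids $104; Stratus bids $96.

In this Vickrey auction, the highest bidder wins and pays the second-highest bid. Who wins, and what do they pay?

Arden pays $102

Sorting bids: 104 (Arden) > 102 (Dune) > 96 (Stratus) > 84 (Onyx)
Second-price: Arden pays Dune's bid of $102.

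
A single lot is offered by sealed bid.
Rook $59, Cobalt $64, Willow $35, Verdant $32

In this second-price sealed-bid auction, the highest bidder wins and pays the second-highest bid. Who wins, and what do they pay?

Rule: the highest bidder wins and pays the second-highest bid.
Bids ranked: 64 (Cobalt) > 59 (Rook) > 35 (Willow) > 32 (Verdant)
Second-price: Cobalt pays Rook's bid of $59.

Cobalt pays $59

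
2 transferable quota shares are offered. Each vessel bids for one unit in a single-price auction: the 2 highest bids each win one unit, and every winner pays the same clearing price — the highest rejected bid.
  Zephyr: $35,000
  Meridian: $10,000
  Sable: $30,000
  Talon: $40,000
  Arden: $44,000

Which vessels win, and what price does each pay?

Ordering the bids: 44,000 (Arden), 40,000 (Talon), 35,000 (Zephyr), 30,000 (Sable), …
Winners (2 units): Arden, Talon.
Highest unsuccessful bid: $35,000 → clearing price.

Arden, Talon; each pays $35,000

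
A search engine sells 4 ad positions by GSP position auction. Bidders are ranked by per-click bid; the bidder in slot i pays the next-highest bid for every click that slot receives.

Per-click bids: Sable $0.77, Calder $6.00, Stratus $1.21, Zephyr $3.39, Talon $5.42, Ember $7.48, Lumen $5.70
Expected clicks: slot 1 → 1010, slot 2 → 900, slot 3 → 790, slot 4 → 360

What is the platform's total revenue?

Ranked by bid: $7.48 (Ember) > $6.00 (Calder) > $5.70 (Lumen) > $5.42 (Talon) > $3.39 (Zephyr) > …
Slot 1: Ember pays $6.00 × 1010 = $6060.00
Slot 2: Calder pays $5.70 × 900 = $5130.00
Slot 3: Lumen pays $5.42 × 790 = $4281.80
Slot 4: Talon pays $3.39 × 360 = $1220.40
Total = $16692.20

Total revenue: $16692.20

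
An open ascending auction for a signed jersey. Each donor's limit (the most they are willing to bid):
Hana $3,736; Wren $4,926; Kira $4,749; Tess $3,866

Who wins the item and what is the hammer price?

Sorting limits: 4,926 (Wren) > 4,749 (Kira) > 3,866 (Tess) > 3,736 (Hana)
Once the price passes $4,749, only Wren is left; the hammer falls at Kira's limit of $4,749.

Wren wins at $4,749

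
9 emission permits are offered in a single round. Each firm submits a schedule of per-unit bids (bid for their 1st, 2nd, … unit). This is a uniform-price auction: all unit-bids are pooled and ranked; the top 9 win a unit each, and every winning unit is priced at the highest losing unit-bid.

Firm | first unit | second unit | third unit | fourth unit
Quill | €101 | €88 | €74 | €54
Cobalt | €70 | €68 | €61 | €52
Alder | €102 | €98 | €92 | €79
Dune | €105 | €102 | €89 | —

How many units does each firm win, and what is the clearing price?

Pooled unit-bids ranked (top 9): 105 (Dune-1), 102 (Alder-1), 102 (Dune-2), 101 (Quill-1), 98 (Alder-2), 92 (Alder-3), 89 (Dune-3), 88 (Quill-2), 79 (Alder-4)
Highest rejected unit-bid = €74.
Allocation: Alder 4, Dune 3, Quill 2.

Alder 4, Dune 3, Quill 2; clearing price €74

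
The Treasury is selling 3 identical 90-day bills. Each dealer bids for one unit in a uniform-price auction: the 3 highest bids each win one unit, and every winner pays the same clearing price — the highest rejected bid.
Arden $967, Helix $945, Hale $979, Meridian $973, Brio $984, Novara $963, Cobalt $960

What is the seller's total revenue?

Total revenue: $2,901

Sorting: 984 (Brio), 979 (Hale), 973 (Meridian), 967 (Arden), 963 (Novara), …
Top 3: Brio, Hale, Meridian.
Highest unsuccessful bid: $967 → clearing price.
Total revenue = 3 × $967 = $2,901.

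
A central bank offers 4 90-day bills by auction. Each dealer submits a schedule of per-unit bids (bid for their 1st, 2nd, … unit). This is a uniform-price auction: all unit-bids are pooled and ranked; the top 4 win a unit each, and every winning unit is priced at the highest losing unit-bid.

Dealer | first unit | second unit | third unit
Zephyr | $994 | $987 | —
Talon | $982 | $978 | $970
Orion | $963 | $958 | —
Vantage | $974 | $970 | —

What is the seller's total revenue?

Total revenue: $3,896

Pooled unit-bids ranked (top 4): 994 (Zephyr-1), 987 (Zephyr-2), 982 (Talon-1), 978 (Talon-2)
Highest rejected unit-bid = $974.
Allocation: Talon 2, Zephyr 2. Every unit priced at $974.
Revenue = 4 × 974 = $3,896.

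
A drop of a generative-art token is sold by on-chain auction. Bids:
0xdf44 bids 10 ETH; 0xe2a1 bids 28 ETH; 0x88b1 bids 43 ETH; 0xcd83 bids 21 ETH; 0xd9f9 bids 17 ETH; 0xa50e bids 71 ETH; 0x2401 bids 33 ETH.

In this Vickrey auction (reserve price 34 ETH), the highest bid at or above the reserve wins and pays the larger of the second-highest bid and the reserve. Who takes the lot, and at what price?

0xa50e pays 43 ETH

Vickrey auction (reserve price 34 ETH): the highest bid at or above the reserve wins and pays the larger of the second-highest bid and the reserve.
Sorting bids: 71 (0xa50e) > 43 (0x88b1) > 33 (0x2401) > 28 (0xe2a1) > 21 (0xcd83) > 17 (0xd9f9) > …
Highest eligible bid: 0xa50e at 71 ETH.
Second-highest bid 43 ETH exceeds the reserve 34 ETH → payment 43 ETH.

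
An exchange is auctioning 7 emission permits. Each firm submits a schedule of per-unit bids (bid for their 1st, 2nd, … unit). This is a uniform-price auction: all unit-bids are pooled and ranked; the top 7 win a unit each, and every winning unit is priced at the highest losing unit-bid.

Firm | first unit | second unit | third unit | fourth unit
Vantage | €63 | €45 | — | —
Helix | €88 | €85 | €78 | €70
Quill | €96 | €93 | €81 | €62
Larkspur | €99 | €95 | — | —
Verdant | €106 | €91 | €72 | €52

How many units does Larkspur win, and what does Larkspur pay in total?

All unit-bids, highest first — top 7: 106 (Verdant-1), 99 (Larkspur-1), 96 (Quill-1), 95 (Larkspur-2), 93 (Quill-2), 91 (Verdant-2), 88 (Helix-1)
First bid not allocated: €85.
Larkspur wins 2 unit(s) at €85 each.

Larkspur: 2 units, pays €170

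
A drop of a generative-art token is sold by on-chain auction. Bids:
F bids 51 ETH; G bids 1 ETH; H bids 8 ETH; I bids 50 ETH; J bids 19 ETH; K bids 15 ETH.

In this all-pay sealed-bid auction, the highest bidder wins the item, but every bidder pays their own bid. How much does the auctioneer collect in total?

Bids in order: 51 (F) > 50 (I) > 19 (J) > 15 (K) > 8 (H) > 1 (G)
Every bidder forfeits their bid regardless of winning.
Revenue = 51 + 1 + 8 + 50 + 19 + 15 = 144 ETH.

Total revenue: 144 ETH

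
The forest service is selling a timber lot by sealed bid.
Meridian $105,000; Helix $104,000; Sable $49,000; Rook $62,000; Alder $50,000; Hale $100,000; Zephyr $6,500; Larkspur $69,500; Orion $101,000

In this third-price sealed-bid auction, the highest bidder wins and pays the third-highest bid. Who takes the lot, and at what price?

Meridian pays $101,000

Bids in order: 105,000 (Meridian) > 104,000 (Helix) > 101,000 (Orion) > 100,000 (Hale) > 69,500 (Larkspur) > 62,000 (Rook) > …
Meridian is highest; pays the third-highest bid, $101,000.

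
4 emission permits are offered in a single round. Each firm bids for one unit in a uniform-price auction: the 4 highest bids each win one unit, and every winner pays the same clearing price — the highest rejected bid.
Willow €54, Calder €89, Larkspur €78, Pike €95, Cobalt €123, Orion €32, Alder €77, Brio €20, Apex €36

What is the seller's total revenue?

Total revenue: €308

Ordering the bids: 123 (Cobalt), 95 (Pike), 89 (Calder), 78 (Larkspur), 77 (Alder), 54 (Willow), …
Winners (4 units): Cobalt, Pike, Calder, Larkspur.
First losing bid is Alder's €77, which sets the uniform price.
Total revenue = 4 × €77 = €308.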